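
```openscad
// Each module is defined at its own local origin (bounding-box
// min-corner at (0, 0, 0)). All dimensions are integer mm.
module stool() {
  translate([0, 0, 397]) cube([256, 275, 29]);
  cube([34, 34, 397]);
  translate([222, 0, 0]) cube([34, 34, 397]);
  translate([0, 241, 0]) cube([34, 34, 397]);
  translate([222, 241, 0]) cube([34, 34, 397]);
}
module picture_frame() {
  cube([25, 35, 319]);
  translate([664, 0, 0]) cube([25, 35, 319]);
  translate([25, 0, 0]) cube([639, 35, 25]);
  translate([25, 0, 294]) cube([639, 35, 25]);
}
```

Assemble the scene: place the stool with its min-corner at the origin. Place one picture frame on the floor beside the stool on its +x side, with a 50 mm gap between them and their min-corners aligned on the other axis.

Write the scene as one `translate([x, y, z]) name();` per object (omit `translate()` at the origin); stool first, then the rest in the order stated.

stool();
translate([306, 0, 0]) picture_frame();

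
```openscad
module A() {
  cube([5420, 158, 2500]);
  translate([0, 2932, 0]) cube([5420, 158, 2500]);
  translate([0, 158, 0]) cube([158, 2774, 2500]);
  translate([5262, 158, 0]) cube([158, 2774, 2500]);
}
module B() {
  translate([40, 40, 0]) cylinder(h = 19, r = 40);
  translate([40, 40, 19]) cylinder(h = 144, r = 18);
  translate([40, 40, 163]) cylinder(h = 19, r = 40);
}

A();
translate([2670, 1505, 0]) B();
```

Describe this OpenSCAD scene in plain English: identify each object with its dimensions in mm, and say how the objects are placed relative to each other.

A is a box-shaped house frame (walls only): outside footprint 5420×3090 mm, wall height 2500 mm, wall thickness 158 mm. The two y-facing walls run the full x-width; the two x-facing walls fit between the inner faces of the y-facing walls.

B is a spool: two coaxial disc flanges of radius 40 mm and thickness 19 mm, joined by a core cylinder of radius 18 mm and height 144 mm. The lower flange rests on z = 0 and the three cylinders share a vertical axis.

The spool sits inside the house frame, centred.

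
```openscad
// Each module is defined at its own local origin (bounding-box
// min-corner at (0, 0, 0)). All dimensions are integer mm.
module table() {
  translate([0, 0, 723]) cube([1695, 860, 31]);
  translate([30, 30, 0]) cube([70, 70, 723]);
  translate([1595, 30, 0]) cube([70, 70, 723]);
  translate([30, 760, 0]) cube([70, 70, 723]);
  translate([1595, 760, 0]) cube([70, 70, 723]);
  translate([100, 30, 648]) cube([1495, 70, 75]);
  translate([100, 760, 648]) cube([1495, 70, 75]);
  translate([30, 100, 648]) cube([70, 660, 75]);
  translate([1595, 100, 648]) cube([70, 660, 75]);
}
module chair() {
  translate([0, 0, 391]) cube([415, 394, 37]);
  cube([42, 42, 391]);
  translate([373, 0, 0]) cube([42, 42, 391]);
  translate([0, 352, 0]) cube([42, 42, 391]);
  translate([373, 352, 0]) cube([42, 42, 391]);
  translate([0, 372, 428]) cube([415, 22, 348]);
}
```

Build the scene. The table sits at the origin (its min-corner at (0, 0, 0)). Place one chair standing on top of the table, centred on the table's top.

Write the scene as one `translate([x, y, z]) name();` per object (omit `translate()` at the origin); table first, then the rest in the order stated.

table();
translate([640, 233, 754]) chair();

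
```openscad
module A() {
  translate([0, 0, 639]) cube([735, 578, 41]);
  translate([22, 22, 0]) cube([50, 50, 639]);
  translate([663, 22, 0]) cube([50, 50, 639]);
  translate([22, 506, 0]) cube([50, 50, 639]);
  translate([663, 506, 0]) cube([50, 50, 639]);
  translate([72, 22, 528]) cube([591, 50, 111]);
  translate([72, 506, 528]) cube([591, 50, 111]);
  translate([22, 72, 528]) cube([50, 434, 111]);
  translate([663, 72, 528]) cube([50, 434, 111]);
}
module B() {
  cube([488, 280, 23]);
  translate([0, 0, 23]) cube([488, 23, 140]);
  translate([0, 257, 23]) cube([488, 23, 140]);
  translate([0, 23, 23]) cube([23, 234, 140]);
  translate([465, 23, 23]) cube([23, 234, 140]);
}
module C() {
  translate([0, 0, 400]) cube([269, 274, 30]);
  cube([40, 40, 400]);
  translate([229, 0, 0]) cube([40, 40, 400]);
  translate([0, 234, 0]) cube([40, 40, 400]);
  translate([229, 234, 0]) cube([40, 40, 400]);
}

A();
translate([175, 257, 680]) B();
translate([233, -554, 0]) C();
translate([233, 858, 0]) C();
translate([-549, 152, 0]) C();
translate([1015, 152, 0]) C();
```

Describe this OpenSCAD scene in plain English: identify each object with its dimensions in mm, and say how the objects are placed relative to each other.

A is a rectangular dining table. The top is 735×578×41 mm with its upper surface at z = 680 mm. It stands on four 50×50 mm square legs, each inset 22 mm from the nearest pair of top edges, running from the floor to the underside of the top. Four apron rails, 50 mm thick and 111 mm tall, run between adjacent legs with their top edges flush with the underside of the top and their outer faces flush with the legs' outer faces.

B is an open-topped rectangular box: outside dimensions 488×280×163 mm, with a uniform wall and base thickness of 23 mm. The base is a full 488×280 slab on the floor; four walls sit on top of the base. The front and back walls (the −y and +y sides) span the full width; the two side walls fit between them.

C is a four-legged stool. The seat is a 269×274×30 mm slab whose top surface is at z = 430 mm; four square legs, each 40×40 mm in cross-section, run from the floor (z = 0) to the underside of the seat, each flush with a corner of the seat.

The open box is on top of the table. Four stools sit around the table at the −y, +y, −x, +x sides.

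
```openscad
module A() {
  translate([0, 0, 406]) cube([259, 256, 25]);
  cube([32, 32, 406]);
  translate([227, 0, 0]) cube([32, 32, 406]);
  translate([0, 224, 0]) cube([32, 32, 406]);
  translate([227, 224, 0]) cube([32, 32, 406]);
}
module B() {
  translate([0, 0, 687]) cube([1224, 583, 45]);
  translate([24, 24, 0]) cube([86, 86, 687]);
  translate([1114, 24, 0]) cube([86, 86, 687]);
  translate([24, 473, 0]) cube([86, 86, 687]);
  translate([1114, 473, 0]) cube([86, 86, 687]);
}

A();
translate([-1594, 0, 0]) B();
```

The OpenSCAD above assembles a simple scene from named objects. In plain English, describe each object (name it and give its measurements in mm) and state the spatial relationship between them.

A is a simple wooden stool: a rectangular seat 259 mm (x) by 256 mm (y), 25 mm thick, top face at z = 431 mm, on four square legs, each 32×32 mm in cross-section. The legs rest on z = 0, each flush with a corner of the seat.

B is a table: top 1224 mm (x) × 583 mm (y), 45 mm thick, upper face at z = 732 mm, on four 86×86 mm square legs, each inset 24 mm from the nearest pair of top edges, running from z = 0 to the bottom of the top.

The table is on the floor beside the stool on its −x side.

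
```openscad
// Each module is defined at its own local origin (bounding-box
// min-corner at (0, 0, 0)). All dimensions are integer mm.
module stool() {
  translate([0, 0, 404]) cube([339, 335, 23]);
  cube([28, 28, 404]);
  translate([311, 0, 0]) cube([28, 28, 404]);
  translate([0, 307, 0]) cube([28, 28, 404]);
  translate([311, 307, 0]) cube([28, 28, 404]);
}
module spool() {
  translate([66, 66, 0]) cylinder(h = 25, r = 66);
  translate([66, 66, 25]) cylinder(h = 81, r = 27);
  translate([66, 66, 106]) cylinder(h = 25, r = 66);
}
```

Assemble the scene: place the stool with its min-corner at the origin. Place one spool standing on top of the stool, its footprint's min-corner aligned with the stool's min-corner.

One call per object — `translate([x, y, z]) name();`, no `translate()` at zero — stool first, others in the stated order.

stool();
translate([0, 0, 427]) spool();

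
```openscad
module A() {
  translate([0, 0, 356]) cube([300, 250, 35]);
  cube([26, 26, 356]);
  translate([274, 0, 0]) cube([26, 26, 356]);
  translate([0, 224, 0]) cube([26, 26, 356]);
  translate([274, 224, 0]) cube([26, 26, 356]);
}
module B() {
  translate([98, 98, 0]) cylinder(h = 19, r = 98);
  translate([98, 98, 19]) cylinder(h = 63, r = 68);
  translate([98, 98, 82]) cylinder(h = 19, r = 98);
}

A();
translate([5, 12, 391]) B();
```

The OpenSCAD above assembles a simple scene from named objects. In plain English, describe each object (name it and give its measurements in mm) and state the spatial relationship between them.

A is a four-legged stool. The seat is 300×250 mm, 35 mm thick, top at z = 391 mm. It stands on four square legs, each 26×26 mm in cross-section, from z = 0 to the seat underside, each flush with a corner of the seat.

B is a spool: two coaxial disc flanges of radius 98 mm and thickness 19 mm, joined by a core cylinder of radius 68 mm and height 63 mm. The lower flange rests on z = 0 and the three cylinders share a vertical axis.

The spool is on top of the stool.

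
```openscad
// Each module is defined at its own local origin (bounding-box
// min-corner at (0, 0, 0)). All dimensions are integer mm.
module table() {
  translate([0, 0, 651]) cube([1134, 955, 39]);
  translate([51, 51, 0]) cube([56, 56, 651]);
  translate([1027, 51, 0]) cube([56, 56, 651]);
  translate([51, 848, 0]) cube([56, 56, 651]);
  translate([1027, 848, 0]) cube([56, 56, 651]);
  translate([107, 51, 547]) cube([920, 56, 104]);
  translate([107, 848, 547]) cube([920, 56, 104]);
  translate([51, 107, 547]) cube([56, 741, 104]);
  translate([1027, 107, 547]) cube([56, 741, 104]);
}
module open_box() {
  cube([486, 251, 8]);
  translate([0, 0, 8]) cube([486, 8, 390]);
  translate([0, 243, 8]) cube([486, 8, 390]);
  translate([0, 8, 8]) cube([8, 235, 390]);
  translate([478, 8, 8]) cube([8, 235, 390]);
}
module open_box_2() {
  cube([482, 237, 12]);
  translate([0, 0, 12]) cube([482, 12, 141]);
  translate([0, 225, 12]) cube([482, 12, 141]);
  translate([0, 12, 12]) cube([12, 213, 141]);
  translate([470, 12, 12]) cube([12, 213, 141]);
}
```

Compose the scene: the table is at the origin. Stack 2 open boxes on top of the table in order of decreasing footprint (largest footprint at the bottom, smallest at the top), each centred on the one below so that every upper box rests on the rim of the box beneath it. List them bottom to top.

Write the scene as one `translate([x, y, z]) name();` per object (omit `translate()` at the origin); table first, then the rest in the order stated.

table();
translate([324, 352, 690]) open_box();
translate([326, 359, 1088]) open_box_2();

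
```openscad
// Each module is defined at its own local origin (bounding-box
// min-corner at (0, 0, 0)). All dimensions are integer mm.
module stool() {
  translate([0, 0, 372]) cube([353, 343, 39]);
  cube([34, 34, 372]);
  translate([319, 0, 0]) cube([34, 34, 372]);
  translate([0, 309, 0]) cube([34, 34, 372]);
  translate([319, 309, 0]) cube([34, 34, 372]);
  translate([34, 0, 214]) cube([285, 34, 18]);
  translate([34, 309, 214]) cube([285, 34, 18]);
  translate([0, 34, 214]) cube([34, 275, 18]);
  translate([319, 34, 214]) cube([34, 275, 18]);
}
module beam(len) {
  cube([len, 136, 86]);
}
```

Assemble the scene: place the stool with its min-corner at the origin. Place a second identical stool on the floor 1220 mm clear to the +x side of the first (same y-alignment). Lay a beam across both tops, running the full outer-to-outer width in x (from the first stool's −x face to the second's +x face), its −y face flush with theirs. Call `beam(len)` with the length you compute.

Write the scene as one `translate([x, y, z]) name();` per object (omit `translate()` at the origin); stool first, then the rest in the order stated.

stool();
translate([1573, 0, 0]) stool();
translate([0, 0, 411]) beam(1926);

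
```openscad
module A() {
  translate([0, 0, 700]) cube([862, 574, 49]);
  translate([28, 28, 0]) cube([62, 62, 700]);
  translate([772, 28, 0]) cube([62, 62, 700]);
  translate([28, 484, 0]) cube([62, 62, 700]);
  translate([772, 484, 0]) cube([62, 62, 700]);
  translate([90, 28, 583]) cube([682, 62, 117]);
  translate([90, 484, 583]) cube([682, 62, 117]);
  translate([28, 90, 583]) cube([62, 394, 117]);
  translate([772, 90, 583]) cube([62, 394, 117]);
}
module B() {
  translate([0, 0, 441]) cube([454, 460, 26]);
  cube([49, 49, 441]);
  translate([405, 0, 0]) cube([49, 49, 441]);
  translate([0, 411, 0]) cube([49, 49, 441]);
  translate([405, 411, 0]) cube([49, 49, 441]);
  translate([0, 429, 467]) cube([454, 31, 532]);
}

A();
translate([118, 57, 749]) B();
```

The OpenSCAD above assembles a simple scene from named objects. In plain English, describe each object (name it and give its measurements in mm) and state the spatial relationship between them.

A is a table with a 862×574 mm rectangular top, 49 mm thick, top surface at z = 749 mm, supported by four 62×62 mm square legs, each inset 28 mm from the nearest pair of top edges, running from the floor. Four apron rails, 62 mm thick and 117 mm tall, run between adjacent legs with their top edges flush with the underside of the top and their outer faces flush with the legs' outer faces.

B is a chair. The seat is a 454×460×26 mm slab with its top at z = 467 mm, on four 49×49 mm corner legs (flush with the seat edges, standing on z = 0). A flat backrest 31 mm thick, 532 mm tall, spans the full seat width and rises from the seat top along its +y edge, rear face flush with the rear of the seat.

The chair is on top of the table.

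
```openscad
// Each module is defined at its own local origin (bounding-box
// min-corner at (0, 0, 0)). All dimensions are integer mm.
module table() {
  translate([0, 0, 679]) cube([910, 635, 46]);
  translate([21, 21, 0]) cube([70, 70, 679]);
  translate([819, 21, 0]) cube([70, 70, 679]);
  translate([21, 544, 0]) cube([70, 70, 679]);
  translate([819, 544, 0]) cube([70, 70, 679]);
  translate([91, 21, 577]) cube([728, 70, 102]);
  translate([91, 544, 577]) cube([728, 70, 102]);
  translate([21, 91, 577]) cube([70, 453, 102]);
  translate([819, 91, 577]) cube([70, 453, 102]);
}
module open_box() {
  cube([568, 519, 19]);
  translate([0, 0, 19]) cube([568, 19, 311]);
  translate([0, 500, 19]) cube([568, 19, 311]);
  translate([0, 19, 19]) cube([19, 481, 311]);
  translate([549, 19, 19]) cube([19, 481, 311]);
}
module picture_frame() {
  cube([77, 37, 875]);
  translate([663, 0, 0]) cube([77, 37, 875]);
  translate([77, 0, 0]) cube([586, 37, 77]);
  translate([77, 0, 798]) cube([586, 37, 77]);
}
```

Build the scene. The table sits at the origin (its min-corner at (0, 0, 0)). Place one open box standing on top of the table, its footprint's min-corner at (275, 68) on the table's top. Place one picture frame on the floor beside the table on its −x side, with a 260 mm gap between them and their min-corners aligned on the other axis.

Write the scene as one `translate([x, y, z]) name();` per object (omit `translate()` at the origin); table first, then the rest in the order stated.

table();
translate([275, 68, 725]) open_box();
translate([-1000, 0, 0]) picture_frame();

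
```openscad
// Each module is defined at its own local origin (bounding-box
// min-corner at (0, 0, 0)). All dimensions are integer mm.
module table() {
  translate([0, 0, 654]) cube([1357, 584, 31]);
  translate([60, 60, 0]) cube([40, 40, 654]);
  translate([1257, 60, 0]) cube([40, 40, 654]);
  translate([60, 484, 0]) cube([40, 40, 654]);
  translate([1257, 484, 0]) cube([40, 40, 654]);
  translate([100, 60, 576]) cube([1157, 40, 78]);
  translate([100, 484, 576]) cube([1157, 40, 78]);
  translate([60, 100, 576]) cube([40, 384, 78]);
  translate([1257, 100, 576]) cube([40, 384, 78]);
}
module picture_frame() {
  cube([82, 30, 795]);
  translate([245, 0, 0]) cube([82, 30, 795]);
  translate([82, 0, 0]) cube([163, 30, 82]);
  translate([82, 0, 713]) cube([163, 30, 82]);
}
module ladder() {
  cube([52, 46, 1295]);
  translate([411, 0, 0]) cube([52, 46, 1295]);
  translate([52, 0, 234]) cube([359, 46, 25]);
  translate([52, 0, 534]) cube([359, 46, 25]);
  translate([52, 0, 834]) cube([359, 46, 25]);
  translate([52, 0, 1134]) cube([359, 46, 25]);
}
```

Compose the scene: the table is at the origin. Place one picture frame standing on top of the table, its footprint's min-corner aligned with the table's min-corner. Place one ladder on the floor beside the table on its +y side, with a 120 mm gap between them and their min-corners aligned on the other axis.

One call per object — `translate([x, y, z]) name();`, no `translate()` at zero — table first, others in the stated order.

table();
translate([0, 0, 685]) picture_frame();
translate([0, 704, 0]) ladder();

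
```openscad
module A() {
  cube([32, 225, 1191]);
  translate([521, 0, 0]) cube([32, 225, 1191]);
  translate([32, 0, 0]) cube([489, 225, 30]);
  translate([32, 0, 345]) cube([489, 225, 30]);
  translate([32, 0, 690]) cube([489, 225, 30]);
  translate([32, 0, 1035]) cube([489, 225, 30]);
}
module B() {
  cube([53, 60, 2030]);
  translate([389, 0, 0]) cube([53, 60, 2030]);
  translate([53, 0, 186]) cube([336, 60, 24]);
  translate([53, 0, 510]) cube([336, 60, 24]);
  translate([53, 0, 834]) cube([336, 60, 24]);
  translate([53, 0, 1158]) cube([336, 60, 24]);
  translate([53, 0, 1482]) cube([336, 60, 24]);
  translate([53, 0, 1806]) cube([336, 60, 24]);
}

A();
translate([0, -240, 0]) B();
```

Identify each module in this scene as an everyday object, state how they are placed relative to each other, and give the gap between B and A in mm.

The ladder's nearest face is 180 mm from the bookshelf's −y face.

A is a bookshelf. B is a ladder. The ladder is on the floor beside the bookshelf on its −y side. The gap between the ladder and the bookshelf is 180 mm.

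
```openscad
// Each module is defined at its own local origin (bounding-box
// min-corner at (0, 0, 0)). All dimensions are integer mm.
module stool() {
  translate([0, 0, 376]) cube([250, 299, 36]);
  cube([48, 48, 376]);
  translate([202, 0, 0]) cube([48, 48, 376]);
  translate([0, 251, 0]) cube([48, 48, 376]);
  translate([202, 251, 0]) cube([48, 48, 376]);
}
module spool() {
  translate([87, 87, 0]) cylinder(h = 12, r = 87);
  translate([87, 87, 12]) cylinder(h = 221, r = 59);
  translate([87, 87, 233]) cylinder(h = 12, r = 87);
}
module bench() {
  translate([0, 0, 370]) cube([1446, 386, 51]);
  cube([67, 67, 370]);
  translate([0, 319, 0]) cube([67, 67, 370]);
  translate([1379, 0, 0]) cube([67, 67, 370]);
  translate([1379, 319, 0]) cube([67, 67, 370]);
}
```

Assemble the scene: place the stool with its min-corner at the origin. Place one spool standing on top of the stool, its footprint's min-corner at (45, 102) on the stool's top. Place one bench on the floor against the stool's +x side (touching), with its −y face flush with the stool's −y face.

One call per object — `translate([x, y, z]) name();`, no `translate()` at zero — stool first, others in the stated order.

stool();
translate([45, 102, 412]) spool();
translate([250, 0, 0]) bench();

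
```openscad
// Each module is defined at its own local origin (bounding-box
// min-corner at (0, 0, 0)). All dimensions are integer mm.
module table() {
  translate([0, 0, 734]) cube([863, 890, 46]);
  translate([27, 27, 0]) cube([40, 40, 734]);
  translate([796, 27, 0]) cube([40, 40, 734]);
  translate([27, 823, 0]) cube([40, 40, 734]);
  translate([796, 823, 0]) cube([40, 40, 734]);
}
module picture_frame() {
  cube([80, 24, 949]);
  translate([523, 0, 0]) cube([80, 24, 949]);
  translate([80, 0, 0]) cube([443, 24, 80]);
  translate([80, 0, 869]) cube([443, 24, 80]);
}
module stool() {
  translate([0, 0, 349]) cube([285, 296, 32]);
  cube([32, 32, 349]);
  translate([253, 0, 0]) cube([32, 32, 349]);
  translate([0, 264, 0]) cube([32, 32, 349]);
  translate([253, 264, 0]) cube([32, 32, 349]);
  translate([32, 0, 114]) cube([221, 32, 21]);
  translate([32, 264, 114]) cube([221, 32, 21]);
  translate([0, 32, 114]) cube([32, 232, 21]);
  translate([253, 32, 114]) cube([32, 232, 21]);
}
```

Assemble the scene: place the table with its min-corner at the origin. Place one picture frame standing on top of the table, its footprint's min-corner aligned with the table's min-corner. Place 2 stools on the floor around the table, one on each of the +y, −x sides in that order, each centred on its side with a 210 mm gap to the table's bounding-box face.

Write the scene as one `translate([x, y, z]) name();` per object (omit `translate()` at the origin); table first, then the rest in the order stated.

table();
translate([0, 0, 780]) picture_frame();
translate([289, 1100, 0]) stool();
translate([-495, 297, 0]) stool();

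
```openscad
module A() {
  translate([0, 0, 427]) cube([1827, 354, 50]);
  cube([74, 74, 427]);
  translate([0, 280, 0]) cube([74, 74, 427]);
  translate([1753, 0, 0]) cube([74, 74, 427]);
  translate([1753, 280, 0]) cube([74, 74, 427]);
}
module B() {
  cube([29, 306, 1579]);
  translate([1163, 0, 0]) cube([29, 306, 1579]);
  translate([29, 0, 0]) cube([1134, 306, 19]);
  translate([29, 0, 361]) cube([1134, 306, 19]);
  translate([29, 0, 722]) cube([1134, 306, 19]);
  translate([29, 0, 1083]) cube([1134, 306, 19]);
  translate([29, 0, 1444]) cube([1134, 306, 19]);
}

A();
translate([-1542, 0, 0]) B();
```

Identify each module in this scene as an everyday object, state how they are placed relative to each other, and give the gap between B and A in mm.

A is a bench. B is a bookshelf. The bookshelf is on the floor beside the bench on its −x side. The gap between the bookshelf and the bench is 350 mm.

The bookshelf's nearest face is 350 mm from the bench's −x face.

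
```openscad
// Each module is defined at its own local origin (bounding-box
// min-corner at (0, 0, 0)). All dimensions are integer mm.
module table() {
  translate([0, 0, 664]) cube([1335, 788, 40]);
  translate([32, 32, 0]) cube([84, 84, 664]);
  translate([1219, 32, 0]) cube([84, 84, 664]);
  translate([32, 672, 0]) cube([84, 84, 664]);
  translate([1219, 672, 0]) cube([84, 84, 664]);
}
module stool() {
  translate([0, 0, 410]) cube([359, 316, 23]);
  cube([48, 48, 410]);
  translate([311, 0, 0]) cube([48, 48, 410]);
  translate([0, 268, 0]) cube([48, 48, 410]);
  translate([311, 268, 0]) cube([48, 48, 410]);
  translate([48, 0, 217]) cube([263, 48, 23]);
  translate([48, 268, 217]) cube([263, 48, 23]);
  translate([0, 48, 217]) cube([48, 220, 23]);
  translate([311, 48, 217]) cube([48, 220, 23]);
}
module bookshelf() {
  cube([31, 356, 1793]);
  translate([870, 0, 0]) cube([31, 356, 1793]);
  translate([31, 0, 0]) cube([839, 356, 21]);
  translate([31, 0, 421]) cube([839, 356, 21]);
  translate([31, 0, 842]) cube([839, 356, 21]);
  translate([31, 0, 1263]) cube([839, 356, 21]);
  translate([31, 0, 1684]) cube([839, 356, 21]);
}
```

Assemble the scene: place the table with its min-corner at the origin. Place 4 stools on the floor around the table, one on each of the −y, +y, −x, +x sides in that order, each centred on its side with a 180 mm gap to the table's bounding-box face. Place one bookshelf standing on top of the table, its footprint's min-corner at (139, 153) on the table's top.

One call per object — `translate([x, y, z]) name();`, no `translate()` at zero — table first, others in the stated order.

table();
translate([488, -496, 0]) stool();
translate([488, 968, 0]) stool();
translate([-539, 236, 0]) stool();
translate([1515, 236, 0]) stool();
translate([139, 153, 704]) bookshelf();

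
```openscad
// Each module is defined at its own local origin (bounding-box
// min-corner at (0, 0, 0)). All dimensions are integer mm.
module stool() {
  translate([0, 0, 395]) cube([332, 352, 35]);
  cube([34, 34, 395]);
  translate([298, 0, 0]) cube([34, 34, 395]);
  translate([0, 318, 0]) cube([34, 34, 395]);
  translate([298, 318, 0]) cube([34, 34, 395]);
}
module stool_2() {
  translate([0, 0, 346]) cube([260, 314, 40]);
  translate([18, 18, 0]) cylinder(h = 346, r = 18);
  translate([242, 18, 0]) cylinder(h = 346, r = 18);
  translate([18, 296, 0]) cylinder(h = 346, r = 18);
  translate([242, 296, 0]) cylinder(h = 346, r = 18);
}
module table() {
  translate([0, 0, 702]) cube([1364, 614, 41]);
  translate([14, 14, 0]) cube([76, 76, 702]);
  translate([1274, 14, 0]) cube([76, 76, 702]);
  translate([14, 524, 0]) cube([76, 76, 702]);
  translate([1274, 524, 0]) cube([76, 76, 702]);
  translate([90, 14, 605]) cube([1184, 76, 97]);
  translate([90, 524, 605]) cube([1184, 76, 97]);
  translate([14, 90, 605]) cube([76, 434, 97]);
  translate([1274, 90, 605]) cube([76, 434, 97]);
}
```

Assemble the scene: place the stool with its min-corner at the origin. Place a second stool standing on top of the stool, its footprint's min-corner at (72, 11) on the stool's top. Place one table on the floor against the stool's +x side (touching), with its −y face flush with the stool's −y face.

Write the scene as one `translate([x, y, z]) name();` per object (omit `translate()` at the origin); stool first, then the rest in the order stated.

stool();
translate([72, 11, 430]) stool_2();
translate([332, 0, 0]) table();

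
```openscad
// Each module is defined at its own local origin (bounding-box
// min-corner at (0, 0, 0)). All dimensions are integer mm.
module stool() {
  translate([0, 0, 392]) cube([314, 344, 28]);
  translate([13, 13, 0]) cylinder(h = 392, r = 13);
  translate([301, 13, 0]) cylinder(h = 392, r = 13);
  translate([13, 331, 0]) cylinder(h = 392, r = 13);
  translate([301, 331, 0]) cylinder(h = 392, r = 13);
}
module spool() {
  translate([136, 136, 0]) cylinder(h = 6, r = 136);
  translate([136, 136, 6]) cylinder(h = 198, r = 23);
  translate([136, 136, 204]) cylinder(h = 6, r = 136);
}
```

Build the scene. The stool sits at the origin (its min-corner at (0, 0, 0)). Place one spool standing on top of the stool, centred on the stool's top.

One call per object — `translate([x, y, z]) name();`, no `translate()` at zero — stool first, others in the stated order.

stool();
translate([21, 36, 420]) spool();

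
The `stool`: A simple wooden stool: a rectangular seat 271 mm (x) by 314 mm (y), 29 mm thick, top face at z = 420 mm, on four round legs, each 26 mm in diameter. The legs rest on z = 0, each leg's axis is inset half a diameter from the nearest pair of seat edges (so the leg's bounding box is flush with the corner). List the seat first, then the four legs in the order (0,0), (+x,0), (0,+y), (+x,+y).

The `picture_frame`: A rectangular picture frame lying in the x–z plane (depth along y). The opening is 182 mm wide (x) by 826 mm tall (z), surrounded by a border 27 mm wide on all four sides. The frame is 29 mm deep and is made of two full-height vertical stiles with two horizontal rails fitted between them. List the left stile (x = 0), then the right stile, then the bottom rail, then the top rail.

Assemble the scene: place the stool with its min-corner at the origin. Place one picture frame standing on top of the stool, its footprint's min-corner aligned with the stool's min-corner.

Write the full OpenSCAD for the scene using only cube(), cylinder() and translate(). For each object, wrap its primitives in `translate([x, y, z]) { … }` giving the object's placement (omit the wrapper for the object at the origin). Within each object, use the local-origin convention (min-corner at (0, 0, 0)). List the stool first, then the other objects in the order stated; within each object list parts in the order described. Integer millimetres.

translate([0, 0, 391]) cube([271, 314, 29]);
translate([13, 13, 0]) cylinder(h = 391, r = 13);
translate([258, 13, 0]) cylinder(h = 391, r = 13);
translate([13, 301, 0]) cylinder(h = 391, r = 13);
translate([258, 301, 0]) cylinder(h = 391, r = 13);
translate([0, 0, 420]) {
  cube([27, 29, 880]);
  translate([209, 0, 0]) cube([27, 29, 880]);
  translate([27, 0, 0]) cube([182, 29, 27]);
  translate([27, 0, 853]) cube([182, 29, 27]);
}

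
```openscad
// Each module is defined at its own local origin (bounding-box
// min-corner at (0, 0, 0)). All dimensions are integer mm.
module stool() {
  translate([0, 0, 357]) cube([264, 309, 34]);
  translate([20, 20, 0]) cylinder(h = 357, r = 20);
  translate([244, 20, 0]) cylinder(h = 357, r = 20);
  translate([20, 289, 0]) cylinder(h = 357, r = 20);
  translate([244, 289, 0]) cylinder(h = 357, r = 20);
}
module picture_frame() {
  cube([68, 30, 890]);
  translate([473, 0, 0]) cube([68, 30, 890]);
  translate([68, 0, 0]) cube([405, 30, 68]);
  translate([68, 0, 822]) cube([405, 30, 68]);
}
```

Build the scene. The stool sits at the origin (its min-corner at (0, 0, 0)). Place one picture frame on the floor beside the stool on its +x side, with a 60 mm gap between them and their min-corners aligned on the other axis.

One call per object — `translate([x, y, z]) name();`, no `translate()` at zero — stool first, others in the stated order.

stool();
translate([324, 0, 0]) picture_frame();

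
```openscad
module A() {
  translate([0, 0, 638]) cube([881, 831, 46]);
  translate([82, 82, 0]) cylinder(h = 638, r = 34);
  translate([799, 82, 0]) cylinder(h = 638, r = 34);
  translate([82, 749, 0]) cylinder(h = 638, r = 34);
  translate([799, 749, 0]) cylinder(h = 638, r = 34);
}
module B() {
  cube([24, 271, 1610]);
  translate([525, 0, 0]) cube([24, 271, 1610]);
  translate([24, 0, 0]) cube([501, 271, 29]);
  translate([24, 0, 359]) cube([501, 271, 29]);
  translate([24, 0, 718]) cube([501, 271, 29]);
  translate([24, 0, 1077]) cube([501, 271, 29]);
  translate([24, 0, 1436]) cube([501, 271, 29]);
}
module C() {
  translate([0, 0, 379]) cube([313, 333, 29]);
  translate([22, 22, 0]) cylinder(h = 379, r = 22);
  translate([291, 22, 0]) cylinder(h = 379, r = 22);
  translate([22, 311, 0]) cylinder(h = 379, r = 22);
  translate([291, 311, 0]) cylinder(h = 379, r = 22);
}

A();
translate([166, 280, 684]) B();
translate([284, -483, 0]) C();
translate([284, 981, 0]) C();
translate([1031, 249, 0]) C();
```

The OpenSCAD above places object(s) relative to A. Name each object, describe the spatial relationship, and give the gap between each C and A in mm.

Each stool's nearest face is 150 mm from the table's bounding box.

A is a table. B is a bookshelf. C is a stool. The bookshelf is on top of the table, centred. Three stools sit around the table at the −y, +y, +x sides. The gap between each stool and the table is 150 mm.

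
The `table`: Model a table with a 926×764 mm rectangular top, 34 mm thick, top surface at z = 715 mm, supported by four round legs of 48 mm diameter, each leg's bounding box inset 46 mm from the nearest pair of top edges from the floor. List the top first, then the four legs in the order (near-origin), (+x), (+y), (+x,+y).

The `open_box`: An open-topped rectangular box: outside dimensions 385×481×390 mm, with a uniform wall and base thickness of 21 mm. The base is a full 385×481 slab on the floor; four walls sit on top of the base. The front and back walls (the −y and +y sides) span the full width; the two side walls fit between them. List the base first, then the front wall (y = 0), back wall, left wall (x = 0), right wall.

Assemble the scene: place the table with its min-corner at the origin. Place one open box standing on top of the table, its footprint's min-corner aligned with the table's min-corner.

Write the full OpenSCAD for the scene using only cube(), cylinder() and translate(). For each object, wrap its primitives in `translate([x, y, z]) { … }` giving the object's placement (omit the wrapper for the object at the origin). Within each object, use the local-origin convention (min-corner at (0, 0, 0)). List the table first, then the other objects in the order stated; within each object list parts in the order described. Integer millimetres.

translate([0, 0, 681]) cube([926, 764, 34]);
translate([70, 70, 0]) cylinder(h = 681, r = 24);
translate([856, 70, 0]) cylinder(h = 681, r = 24);
translate([70, 694, 0]) cylinder(h = 681, r = 24);
translate([856, 694, 0]) cylinder(h = 681, r = 24);
translate([0, 0, 715]) {
  cube([385, 481, 21]);
  translate([0, 0, 21]) cube([385, 21, 369]);
  translate([0, 460, 21]) cube([385, 21, 369]);
  translate([0, 21, 21]) cube([21, 439, 369]);
  translate([364, 21, 21]) cube([21, 439, 369]);
}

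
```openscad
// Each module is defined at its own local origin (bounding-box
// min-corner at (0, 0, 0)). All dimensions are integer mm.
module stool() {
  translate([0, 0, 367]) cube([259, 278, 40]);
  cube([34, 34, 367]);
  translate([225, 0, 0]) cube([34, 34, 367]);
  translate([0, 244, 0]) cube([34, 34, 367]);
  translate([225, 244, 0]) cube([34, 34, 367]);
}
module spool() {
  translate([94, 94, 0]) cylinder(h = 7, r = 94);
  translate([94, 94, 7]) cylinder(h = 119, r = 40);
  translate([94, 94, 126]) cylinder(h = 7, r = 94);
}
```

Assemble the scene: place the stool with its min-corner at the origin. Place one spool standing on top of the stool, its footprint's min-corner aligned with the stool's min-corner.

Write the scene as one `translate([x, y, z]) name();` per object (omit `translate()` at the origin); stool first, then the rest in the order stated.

stool();
translate([0, 0, 407]) spool();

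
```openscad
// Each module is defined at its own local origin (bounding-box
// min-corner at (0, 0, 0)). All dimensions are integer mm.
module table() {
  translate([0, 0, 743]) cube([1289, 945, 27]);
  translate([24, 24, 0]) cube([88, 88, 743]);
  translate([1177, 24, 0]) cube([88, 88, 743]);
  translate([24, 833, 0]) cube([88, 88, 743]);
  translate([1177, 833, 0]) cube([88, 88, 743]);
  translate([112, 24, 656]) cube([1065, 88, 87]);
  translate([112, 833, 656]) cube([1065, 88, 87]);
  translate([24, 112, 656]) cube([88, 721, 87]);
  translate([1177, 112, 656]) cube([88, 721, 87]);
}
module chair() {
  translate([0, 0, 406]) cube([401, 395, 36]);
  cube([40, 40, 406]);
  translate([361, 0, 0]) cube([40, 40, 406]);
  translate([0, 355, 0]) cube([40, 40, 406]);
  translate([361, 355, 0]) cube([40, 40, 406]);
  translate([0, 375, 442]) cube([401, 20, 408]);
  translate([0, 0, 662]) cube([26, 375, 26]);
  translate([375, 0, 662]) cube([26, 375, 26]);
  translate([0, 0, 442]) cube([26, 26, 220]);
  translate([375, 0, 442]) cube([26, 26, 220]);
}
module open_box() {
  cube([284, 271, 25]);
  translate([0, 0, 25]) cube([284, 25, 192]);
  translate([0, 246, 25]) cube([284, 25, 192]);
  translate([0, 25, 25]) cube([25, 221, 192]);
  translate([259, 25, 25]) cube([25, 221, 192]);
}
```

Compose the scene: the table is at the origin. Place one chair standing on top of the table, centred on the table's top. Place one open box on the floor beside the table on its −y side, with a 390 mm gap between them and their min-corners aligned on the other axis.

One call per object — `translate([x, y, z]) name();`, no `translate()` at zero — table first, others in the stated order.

table();
translate([444, 275, 770]) chair();
translate([0, -661, 0]) open_box();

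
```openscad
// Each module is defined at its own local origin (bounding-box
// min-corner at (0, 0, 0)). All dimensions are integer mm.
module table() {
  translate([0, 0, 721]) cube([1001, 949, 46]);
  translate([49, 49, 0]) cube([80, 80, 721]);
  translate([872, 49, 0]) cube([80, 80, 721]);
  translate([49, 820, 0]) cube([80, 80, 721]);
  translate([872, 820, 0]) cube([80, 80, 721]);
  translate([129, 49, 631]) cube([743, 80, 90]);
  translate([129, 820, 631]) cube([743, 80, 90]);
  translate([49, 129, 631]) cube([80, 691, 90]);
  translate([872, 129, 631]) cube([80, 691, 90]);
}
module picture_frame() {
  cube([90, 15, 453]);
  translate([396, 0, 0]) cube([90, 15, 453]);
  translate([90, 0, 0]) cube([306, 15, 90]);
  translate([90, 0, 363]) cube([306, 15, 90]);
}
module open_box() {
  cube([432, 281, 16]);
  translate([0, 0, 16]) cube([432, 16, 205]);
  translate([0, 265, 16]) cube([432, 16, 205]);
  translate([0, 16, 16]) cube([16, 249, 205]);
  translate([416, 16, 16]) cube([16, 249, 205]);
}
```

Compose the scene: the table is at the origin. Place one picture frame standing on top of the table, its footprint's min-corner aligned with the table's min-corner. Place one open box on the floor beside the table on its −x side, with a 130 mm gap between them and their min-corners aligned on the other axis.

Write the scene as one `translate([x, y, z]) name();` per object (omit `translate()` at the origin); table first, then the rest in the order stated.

table();
translate([0, 0, 767]) picture_frame();
translate([-562, 0, 0]) open_box();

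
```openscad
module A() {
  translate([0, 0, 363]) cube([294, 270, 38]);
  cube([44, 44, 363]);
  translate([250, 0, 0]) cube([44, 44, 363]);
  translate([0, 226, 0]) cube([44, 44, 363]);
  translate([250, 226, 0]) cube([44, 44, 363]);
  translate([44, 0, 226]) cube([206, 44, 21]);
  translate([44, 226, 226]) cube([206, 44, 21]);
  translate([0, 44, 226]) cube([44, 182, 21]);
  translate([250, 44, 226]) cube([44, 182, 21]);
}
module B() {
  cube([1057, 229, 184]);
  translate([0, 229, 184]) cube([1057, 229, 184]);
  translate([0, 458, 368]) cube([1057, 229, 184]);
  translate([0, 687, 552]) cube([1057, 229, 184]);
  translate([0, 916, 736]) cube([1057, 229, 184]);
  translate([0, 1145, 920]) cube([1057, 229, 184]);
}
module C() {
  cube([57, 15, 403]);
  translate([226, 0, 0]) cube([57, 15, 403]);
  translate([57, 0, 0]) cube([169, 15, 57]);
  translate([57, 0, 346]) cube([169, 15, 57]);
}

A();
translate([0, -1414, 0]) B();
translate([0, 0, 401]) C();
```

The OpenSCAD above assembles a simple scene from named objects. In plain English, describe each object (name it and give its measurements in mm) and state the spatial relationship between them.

A is a four-legged stool. The seat is 294×270 mm, 38 mm thick, top at z = 401 mm. It stands on four square legs, each 44×44 mm in cross-section, from z = 0 to the seat underside, each flush with a corner of the seat. Four stretchers, 44 mm wide and 21 mm tall, connect adjacent legs with their undersides at z = 226 mm, each running between the inner faces of the legs it joins and aligned with the legs' outer faces on the other axis.

B is a straight staircase of 6 solid steps. Each step is 1057 mm wide (x), 229 mm deep (y, the going) and 184 mm tall (the rise). The first step rests on the floor; each subsequent step sits one going further in +y and one rise higher in +z, directly behind and above the previous step with no overlap.

C is a rectangular picture frame lying in the x–z plane (depth along y). The opening is 169 mm wide (x) by 289 mm tall (z), surrounded by a border 57 mm wide on all four sides. The frame is 15 mm deep and is made of two full-height vertical stiles with two horizontal rails fitted between them.

The staircase is on the floor beside the stool on its −y side. The picture frame is on top of the stool.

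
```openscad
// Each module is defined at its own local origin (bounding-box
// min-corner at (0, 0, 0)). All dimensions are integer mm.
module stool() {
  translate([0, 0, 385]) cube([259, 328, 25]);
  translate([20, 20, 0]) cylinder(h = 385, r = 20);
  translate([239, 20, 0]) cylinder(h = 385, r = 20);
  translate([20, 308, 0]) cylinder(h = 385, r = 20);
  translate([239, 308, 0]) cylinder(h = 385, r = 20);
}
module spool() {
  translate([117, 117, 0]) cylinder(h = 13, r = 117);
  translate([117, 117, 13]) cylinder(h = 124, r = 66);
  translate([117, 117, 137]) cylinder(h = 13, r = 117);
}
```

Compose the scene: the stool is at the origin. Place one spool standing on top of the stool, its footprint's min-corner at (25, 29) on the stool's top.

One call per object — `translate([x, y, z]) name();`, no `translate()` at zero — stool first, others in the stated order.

stool();
translate([25, 29, 410]) spool();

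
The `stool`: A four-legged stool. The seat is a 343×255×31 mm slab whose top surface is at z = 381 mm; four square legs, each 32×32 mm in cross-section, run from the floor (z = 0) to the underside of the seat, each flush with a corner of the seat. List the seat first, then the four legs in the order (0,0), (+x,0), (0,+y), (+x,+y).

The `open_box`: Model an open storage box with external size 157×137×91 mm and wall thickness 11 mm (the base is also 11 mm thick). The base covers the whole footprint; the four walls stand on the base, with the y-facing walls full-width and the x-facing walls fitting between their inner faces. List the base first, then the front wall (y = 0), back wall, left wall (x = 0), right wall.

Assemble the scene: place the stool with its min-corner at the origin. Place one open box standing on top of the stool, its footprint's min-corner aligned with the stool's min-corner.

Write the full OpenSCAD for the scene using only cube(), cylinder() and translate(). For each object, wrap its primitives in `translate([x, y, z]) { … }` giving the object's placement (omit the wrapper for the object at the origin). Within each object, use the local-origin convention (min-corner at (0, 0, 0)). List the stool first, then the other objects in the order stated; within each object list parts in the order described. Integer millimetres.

translate([0, 0, 350]) cube([343, 255, 31]);
cube([32, 32, 350]);
translate([311, 0, 0]) cube([32, 32, 350]);
translate([0, 223, 0]) cube([32, 32, 350]);
translate([311, 223, 0]) cube([32, 32, 350]);
translate([0, 0, 381]) {
  cube([157, 137, 11]);
  translate([0, 0, 11]) cube([157, 11, 80]);
  translate([0, 126, 11]) cube([157, 11, 80]);
  translate([0, 11, 11]) cube([11, 115, 80]);
  translate([146, 11, 11]) cube([11, 115, 80]);
}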